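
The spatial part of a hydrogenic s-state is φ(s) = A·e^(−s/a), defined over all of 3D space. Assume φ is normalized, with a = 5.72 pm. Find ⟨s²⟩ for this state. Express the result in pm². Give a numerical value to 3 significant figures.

⟨s²⟩ = ∫ s^2 |φ|² 4πs² ds over the full domain.
The ratio of the moment integral to the normalization integral gives ⟨s²⟩ = 3·a^2.
With a = 5.72, ⟨s^2⟩ = 98.16.

⟨s^2⟩ ≈ 98.2 pm^2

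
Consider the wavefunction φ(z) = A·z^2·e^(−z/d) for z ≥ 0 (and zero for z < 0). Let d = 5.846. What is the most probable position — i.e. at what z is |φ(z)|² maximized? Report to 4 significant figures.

z ≈ 11.69

Set d/dz [|φ(z)|²] = 0 and solve for z > 0.
Solving yields z = 2·d.
With d = 5.846, the most probable position is 11.692.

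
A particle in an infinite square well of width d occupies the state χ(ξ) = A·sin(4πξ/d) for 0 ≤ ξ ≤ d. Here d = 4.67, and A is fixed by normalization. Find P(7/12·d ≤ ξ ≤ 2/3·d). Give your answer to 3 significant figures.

P ≈ 0.152

|χ|² is the probability density, so P = ∫_{7/12·d}^{2/3·d} |χ|² dξ.
With A² fixed by ∫|χ|² = 1, i.e. A² = (d/2)^(−1), substitute and integrate.
In terms of u = ξ/d (A² and the length scale cancel between numerator and denominator), P = [∫_{7/12}^{2/3} sin(4·π·u)^2 du] / [∫_{0}^{1} sin(4·π·u)^2 du].
Using ∫ sin(4·π·u)^2 du = u/2 - sin(4·π·u)·cos(4·π·u)/(8·π), the numerator is √(3)/(16·π) + 1/24 and the denominator is 1/2.
Taking the ratio, P = (√(3)/8 + π/12)/π.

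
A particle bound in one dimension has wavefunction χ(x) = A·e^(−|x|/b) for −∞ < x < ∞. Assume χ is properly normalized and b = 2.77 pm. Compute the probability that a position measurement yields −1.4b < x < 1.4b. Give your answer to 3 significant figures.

P ≈ 0.939

P = ∫_{−1.4b}^{1.4b} |χ(x)|² dx.
Since A² = 1/(b), this is the region integral divided by the full normalization integral.
By symmetry take twice the x ≥ 0 contribution in numerator and denominator; the 2's cancel. Let u = x/b; then A² and the length scale cancel, so P = ∫_{0}^{1.4} e^(-2·u) du ÷ ∫_{0}^{∞} e^(-2·u) du.
Using ∫ e^(-2·u) du = -e^(-2·u)/2, the numerator is 1/2 - e^(-14/5)/2 and the denominator is 1/2.
The result is P = 0.9392.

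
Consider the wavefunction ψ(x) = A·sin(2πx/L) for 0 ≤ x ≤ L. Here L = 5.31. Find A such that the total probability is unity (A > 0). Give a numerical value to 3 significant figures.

A ≈ 0.614

Require ∫ |ψ|² dx = 1 over the whole domain.
With ψ = A·sin(2πx/L), the integral evaluates to A²·[L/2].
Plugging in L = 5.31 yields A = 0.6137.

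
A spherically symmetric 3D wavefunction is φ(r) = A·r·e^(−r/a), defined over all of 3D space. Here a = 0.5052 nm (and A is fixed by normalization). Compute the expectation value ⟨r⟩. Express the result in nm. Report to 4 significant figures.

By definition ⟨r⟩ = ∫ r |φ(r)|² 4πr² dr.
With ∫₀^∞ r^5 e^(−αr) dr = 5!/α^6, since the A² factors cancel between numerator and denominator, ⟨r⟩ = 5·a/2.
With a = 0.5052, ⟨r⟩ = 1.2630.

⟨r⟩ ≈ 1.263 nm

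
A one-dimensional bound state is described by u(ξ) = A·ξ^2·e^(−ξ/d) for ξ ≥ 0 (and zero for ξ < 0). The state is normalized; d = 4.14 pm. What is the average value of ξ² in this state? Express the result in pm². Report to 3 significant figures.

⟨ξ²⟩ = ∫ ξ^2 |u|² dξ over the full domain.
The ratio of the moment integral to the normalization integral gives ⟨ξ²⟩ = 15·d^2/2.
Putting d = 4.14 gives 128.5.

⟨ξ^2⟩ ≈ 129 pm^2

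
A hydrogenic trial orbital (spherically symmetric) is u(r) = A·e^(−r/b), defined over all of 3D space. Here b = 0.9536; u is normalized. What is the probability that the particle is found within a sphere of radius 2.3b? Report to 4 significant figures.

P = ∫ |u|² 4πr² dr over r ≤ 2.3b.
The full normalization integral is A²·[π·b^3] = 1, fixing A².
In terms of t = r/b (A², 4π and the length scale all cancel between numerator and denominator), P = [∫_{0}^{2.3} t^2·e^(-2·t) dt] / [∫_{0}^{∞} t^2·e^(-2·t) dt].
Using ∫ t^2·e^(-2·t) dt = -(2·t^2 + 2·t + 1)·e^(-2·t)/4, the numerator is 1/4 - 809·e^(-23/5)/200 and the denominator is 1/4.
This evaluates to P = 0.83736.

P ≈ 0.8374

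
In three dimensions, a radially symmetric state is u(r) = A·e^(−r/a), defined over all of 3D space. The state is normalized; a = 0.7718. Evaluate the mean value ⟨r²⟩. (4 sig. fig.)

⟨r^2⟩ ≈ 1.787

⟨r²⟩ = ∫ r^2 |u|² 4πr² dr over the full domain.
Using ∫₀^∞ rⁿ e^(−αr) dr = n!/αⁿ⁺¹, since the A² factors cancel between numerator and denominator, ⟨r²⟩ = 3·a^2.
Putting a = 0.7718 gives 1.7870.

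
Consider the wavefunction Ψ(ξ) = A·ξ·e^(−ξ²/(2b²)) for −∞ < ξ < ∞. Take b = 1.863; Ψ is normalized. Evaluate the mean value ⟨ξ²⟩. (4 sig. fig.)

⟨ξ²⟩ = ∫ ξ^2 |Ψ|² dξ over the full domain.
Since the A² factors cancel between numerator and denominator, ⟨ξ²⟩ = 3·b^2/2.
Putting b = 1.863 gives 5.2062.

⟨ξ^2⟩ ≈ 5.206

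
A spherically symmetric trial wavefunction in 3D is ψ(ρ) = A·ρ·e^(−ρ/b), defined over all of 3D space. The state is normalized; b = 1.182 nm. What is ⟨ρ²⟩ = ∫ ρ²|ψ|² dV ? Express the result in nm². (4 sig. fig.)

⟨ρ^2⟩ ≈ 10.48 nm^2

The expectation value is the |ψ|²-weighted average of ρ^2: ∫ ρ^2|ψ|² 4πρ² dρ.
Using ∫₀^∞ ρⁿ e^(−αρ) dρ = n!/αⁿ⁺¹, evaluating both integrals, ⟨ρ²⟩ = 15·b^2/2.
With b = 1.182, ⟨ρ^2⟩ = 10.478.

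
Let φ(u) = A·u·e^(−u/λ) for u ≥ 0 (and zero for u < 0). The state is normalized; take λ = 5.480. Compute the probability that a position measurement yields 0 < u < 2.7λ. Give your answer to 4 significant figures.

The probability is P = ∫ |φ|² du over [0, 2.7λ].
Since A² = 1/(λ^3/4), this is the region integral divided by the full normalization integral.
Substituting t = u/λ, A² and the length scale cancel in the ratio: P = ∫_{0}^{2.7} t^2·e^(-2·t) dt / ∫_{0}^{∞} t^2·e^(-2·t) dt.
With ∫ t^2·e^(-2·t) dt = -(2·t^2 + 2·t + 1)·e^(-2·t)/4 + C, the region integral is 1/4 - 1049·e^(-27/5)/200 and the full one is 1/4.
Evaluating gives P = 0.90524.

P ≈ 0.9052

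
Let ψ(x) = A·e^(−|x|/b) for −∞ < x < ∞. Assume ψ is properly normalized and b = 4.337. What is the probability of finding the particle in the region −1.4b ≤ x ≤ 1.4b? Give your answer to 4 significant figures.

P ≈ 0.9392

The probability is P = ∫ |ψ|² dx over [−1.4b, 1.4b].
The normalization integral ∫|ψ|²dx over the whole domain equals b·A², and A² cancels in the ratio.
Both integrals are even about x = 0, so only the x ≥ 0 halves are needed (the factors of 2 cancel). Substituting u = x/b, A² and the length scale cancel in the ratio: P = ∫_{0}^{1.4} e^(-2·u) du / ∫_{0}^{∞} e^(-2·u) du.
With ∫ e^(-2·u) du = -e^(-2·u)/2 + C, the region integral is 1/2 - e^(-14/5)/2 and the full one is 1/2.
The result is P = 0.93919.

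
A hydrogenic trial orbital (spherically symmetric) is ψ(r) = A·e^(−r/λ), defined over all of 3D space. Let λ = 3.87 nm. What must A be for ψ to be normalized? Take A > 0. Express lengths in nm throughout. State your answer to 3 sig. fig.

Normalization requires ∫|ψ|² 4πr² dr = 1, integrated from 0 to ∞.
With ψ = A·e^(−r/λ), the integral evaluates to A²·[π·λ^3].
Hence A² = 1/[π·λ^3].
Substituting λ = 3.87 gives A² = 0.005492, so A = 0.07411.

A ≈ 0.0741 nm^(-3/2)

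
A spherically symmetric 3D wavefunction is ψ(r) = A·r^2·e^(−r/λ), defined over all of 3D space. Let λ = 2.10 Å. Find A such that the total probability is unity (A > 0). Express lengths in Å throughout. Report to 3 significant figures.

We need A² ∫|f|² 4πr² dr = 1, taking the integral from 0 to ∞.
With ∫₀^∞ r^6 e^(−αr) dr = 6!/α^7, carrying out the integral gives A² · 45·π·λ^7/2.
So A² = (45·π·λ^7/2)^(−1).
Substituting λ = 2.10 gives A² = 0.00007855, so A = 0.008863.

A ≈ 0.00886 Å^(-7/2)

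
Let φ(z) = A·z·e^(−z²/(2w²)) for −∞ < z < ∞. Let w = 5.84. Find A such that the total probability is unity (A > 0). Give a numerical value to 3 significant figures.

A ≈ 0.0753

Require ∫ |φ|² dz = 1 over the whole domain.
Using the Gaussian integral ∫_{−∞}^{∞} e^(−αz²) dz = √(π/α), with φ = A·z·e^(−z²/(2w²)), the integral evaluates to A²·[√(π)·w^3/2].
Substituting w = 5.84 gives A² = 0.005665, so A = 0.07527.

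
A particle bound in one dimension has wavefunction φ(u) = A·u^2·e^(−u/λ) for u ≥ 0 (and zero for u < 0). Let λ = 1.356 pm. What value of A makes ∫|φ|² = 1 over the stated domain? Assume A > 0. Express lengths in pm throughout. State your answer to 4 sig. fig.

Normalization requires ∫|φ|² du = 1, integrated from 0 to ∞.
The integral (without the A² prefactor) comes out to 3·λ^5/4.
Setting this equal to 1 gives A² = 1/(3·λ^5/4).
Substituting λ = 1.356 gives A² = 0.29083, so A = 0.53929.

A ≈ 0.5393 pm^(-5/2)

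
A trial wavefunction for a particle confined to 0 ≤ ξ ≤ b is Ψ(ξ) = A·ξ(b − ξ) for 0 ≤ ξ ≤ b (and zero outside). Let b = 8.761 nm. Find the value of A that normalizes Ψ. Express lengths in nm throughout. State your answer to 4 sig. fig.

Require ∫ |Ψ|² dξ = 1 over the whole domain.
Expanding the polynomial and integrating term by term, carrying out the integral gives A² · b^5/30.
Setting this equal to 1 gives A² = 1/(b^5/30).
Plugging in b = 8.761 yields A = 0.024109.

A ≈ 0.02411 nm^(-5/2)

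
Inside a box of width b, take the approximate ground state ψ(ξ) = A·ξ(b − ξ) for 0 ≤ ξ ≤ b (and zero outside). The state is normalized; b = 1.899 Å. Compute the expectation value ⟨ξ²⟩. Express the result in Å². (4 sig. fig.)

⟨ξ^2⟩ ≈ 1.030 Å^2

By definition ⟨ξ²⟩ = ∫ ξ^2 |ψ(ξ)|² dξ.
Since the A² factors cancel between numerator and denominator, ⟨ξ²⟩ = 2·b^2/7.
Putting b = 1.899 gives 1.0303.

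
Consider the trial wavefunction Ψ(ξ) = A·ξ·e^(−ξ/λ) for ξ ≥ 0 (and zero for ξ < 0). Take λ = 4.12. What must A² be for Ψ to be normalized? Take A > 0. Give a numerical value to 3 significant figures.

We need A² ∫|f|² dξ = 1, taking the integral from 0 to ∞.
Using ∫₀^∞ ξⁿ e^(−αξ) dξ = n!/αⁿ⁺¹, carrying out the integral gives A² · λ^3/4.
Setting this equal to 1 gives A² = 1/(λ^3/4).
With λ = 4.12: A² = 0.05720 and A = 0.2392.

A^2 ≈ 0.0572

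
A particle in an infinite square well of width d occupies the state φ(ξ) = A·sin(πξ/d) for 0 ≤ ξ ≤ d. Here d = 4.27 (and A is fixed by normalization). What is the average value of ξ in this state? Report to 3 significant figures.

⟨ξ⟩ ≈ 2.14

By definition ⟨ξ⟩ = ∫ ξ |φ(ξ)|² dξ.
With ∫₀^d sin²(nπξ/d) dξ = d/2, the ratio of the moment integral to the normalization integral gives ⟨ξ⟩ = d/2.
With d = 4.27, ⟨ξ⟩ = 2.135.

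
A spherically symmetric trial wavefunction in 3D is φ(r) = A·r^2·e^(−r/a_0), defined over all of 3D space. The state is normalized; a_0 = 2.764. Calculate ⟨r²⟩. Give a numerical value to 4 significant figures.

By definition ⟨r²⟩ = ∫ r^2 |φ(r)|² 4πr² dr.
Since the A² factors cancel between numerator and denominator, ⟨r²⟩ = 14·a_0^2.
Putting a_0 = 2.764 gives 106.96.

⟨r^2⟩ ≈ 107.0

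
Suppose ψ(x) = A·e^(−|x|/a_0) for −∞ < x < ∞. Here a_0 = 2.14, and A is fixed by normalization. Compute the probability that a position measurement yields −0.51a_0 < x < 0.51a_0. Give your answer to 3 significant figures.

P ≈ 0.639

|ψ|² is the probability density, so P = ∫_{−0.51a_0}^{0.51a_0} |ψ|² dx.
Since A² = 1/(a_0), this is the region integral divided by the full normalization integral.
Both integrals are even about x = 0, so only the x ≥ 0 halves are needed (the factors of 2 cancel). Let u = x/a_0; then A² and the length scale cancel, so P = ∫_{0}^{0.51} e^(-2·u) du ÷ ∫_{0}^{∞} e^(-2·u) du.
With ∫ e^(-2·u) du = -e^(-2·u)/2 + C, the region integral is 1/2 - e^(-51/50)/2 and the full one is 1/2.
This works out to P = 0.6394.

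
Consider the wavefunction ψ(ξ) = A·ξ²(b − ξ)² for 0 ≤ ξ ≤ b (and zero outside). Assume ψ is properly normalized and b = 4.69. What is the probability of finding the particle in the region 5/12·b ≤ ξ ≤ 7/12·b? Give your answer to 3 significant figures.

P ≈ 0.395

P = ∫_{5/12·b}^{7/12·b} |ψ(ξ)|² dξ.
Since A² = 1/(b^9/630), this is the region integral divided by the full normalization integral.
In terms of u = ξ/b (A² and the length scale cancel between numerator and denominator), P = [∫_{5/12}^{7/12} u^4·(1 - u)^4 du] / [∫_{0}^{1} u^4·(1 - u)^4 du].
Using ∫ u^4·(1 - u)^4 du = u^5·(70·u^4 - 315·u^3 + 540·u^2 - 420·u + 126)/630, the numerator is ≈ 0.00062752 and the denominator is 1/630.
This works out to P = 0.3953.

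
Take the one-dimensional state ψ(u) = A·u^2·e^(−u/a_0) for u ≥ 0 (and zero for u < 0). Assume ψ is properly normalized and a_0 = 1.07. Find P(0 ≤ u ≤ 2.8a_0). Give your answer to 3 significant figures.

|ψ|² is the probability density, so P = ∫_{0}^{2.8a_0} |ψ|² du.
The normalization integral ∫|ψ|²du over the whole domain equals 3·a_0^5/4·A², and A² cancels in the ratio.
In terms of t = u/a_0 (A² and the length scale cancel between numerator and denominator), P = [∫_{0}^{2.8} t^4·e^(-2·t) dt] / [∫_{0}^{∞} t^4·e^(-2·t) dt].
Using ∫ t^4·e^(-2·t) dt = -(t^4/2 + t^3 + 3·t^2/2 + 3·t/2 + 3/4)·e^(-2·t), the numerator is ≈ 0.49339 and the denominator is 3/4.
Taking the ratio, P = 0.6578.

P ≈ 0.658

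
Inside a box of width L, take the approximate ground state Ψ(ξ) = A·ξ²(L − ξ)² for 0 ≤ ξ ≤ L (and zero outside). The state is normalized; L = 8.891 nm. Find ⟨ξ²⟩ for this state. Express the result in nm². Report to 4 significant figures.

⟨ξ^2⟩ ≈ 21.56 nm^2

⟨ξ²⟩ = ∫ ξ^2 |Ψ|² dξ over the full domain.
Expanding the polynomial and integrating term by term, the ratio of the moment integral to the normalization integral gives ⟨ξ²⟩ = 3·L^2/11.
Putting L = 8.891 gives 21.559.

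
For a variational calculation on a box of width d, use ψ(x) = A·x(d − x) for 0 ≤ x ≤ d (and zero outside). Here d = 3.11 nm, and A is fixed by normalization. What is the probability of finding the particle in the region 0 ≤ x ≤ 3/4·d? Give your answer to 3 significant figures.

The probability is P = ∫ |ψ|² dx over [0, 3/4·d].
With A² fixed by ∫|ψ|² = 1, i.e. A² = (d^5/30)^(−1), substitute and integrate.
In terms of u = x/d (A² and the length scale cancel between numerator and denominator), P = [∫_{0}^{3/4} u^2·(1 - u)^2 du] / [∫_{0}^{1} u^2·(1 - u)^2 du].
An antiderivative of u^2·(1 - u)^2 is u^3·(6·u^2 - 15·u + 10)/30; evaluating from 0 to 3/4 gives 153/5120, while the full integral is 1/30.
This works out to P = 459/512.

P ≈ 0.896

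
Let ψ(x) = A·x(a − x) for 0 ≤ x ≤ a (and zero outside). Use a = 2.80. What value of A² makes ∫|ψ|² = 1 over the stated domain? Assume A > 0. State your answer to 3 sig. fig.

A^2 ≈ 0.174

We need A² ∫|f|² dx = 1, taking the integral from 0 to a.
Expanding the polynomial and integrating term by term, the integral (without the A² prefactor) comes out to a^5/30.
Hence A² = 1/[a^5/30].
Substituting a = 2.80 gives A² = 0.1743, so A = 0.4175.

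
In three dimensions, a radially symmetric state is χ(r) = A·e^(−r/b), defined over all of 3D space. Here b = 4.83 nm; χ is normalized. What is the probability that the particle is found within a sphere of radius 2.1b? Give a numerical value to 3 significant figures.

P ≈ 0.790

Integrate the radial probability density 4πr²|χ|² over r ≤ 2.1b.
Normalization gives A² = 1/(π·b^3).
Substituting u = r/b, A², 4π and the length scale all cancel in the ratio: P = ∫_{0}^{2.1} u^2·e^(-2·u) du / ∫_{0}^{∞} u^2·e^(-2·u) du.
An antiderivative of u^2·e^(-2·u) is -(2·u^2 + 2·u + 1)·e^(-2·u)/4; evaluating from 0 to 2.1 gives 1/4 - 701·e^(-21/5)/200, while the full integral is 1/4.
The region integral divided by the full integral gives P = 0.7898.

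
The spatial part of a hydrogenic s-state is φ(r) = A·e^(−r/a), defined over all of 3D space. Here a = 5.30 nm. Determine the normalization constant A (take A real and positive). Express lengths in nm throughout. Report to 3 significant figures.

We need A² ∫|f|² 4πr² dr = 1, taking the integral from 0 to ∞.
The angular integral contributes 4π, leaving ∫₀^∞ r²|φ|² dr.
Using ∫₀^∞ rⁿ e^(−αr) dr = n!/αⁿ⁺¹, carrying out the integral gives A² · π·a^3.
Hence A² = 1/[π·a^3].
Substituting a = 5.30 gives A² = 0.002138, so A = 0.04624.

A ≈ 0.0462 nm^(-3/2)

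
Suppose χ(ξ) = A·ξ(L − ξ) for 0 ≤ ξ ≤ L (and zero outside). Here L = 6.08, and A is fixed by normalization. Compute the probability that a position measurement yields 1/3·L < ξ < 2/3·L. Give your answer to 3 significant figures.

P ≈ 0.580

|χ|² is the probability density, so P = ∫_{1/3·L}^{2/3·L} |χ|² dξ.
With A² fixed by ∫|χ|² = 1, i.e. A² = (L^5/30)^(−1), substitute and integrate.
Let u = ξ/L; then A² and the length scale cancel, so P = ∫_{1/3}^{2/3} u^2·(1 - u)^2 du ÷ ∫_{0}^{1} u^2·(1 - u)^2 du.
With ∫ u^2·(1 - u)^2 du = u^3·(6·u^2 - 15·u + 10)/30 + C, the region integral is 47/2430 and the full one is 1/30.
The result is P = 47/81.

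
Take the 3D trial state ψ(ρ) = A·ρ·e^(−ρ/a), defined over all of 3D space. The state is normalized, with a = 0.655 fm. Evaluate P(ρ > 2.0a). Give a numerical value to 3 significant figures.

P = ∫ |ψ|² 4πρ² dρ over ρ > 2.0a.
A² is fixed by ∫₀^∞ 4πρ²|ψ|² dρ = 1, i.e. A² = (3·π·a^5)^(−1).
Substituting u = ρ/a, A², 4π and the length scale all cancel in the ratio: P = ∫_{2.0}^{∞} u^4·e^(-2·u) du / ∫_{0}^{∞} u^4·e^(-2·u) du.
Using ∫ u^4·e^(-2·u) du = -(u^4/2 + u^3 + 3·u^2/2 + 3·u/2 + 3/4)·e^(-2·u), the numerator is 103·e^(-4)/4 and the denominator is 3/4.
This evaluates to P = 0.6288.

P ≈ 0.629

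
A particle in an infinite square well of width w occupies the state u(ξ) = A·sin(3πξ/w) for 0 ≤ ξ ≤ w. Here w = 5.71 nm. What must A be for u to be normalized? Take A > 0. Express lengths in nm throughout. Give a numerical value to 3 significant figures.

A ≈ 0.592 nm^(-1/2)

The normalization condition is ∫|u|² dξ = 1 from 0 to w.
With ∫₀^w sin²(nπξ/w) dξ = w/2, the integral (without the A² prefactor) comes out to w/2.
With w = 5.71: A² = 0.3503 and A = 0.5918.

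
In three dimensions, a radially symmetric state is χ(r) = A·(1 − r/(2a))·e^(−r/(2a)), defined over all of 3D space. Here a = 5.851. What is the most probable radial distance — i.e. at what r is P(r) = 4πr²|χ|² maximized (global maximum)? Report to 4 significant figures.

r ≈ 30.64

Set d/dr [P(r) = 4πr²|χ|²] = 0 and solve for r > 0.
This gives r = a·(√(5) + 3).
With a = 5.851, the most probable radial distance is 30.636.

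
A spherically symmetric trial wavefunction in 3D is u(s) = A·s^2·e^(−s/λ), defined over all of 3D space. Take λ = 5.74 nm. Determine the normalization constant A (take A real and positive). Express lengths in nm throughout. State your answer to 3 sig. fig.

The normalization condition is ∫|u|² 4πs² ds = 1 from 0 to ∞.
In 3D with spherical symmetry the volume element is 4πs² ds.
The integral (without the A² prefactor) comes out to 45·π·λ^7/2.
Plugging in λ = 5.74 yields A = 0.0002625.

A ≈ 0.000263 nm^(-7/2)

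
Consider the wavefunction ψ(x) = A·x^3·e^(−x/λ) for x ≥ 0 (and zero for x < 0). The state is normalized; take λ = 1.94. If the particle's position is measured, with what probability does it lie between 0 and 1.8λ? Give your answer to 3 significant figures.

P ≈ 0.0733

The probability is P = ∫ |ψ|² dx over [0, 1.8λ].
The normalization integral ∫|ψ|²dx over the whole domain equals 45·λ^7/8·A², and A² cancels in the ratio.
Substituting u = x/λ, A² and the length scale cancel in the ratio: P = ∫_{0}^{1.8} u^6·e^(-2·u) du / ∫_{0}^{∞} u^6·e^(-2·u) du.
With ∫ u^6·e^(-2·u) du = -(4·u^6 + 12·u^5 + 30·u^4 + 60·u^3 + 90·u^2 + 90·u + 45)·e^(-2·u)/8 + C, the region integral is ≈ 0.41216 and the full one is 45/8.
Taking the ratio, P = 0.07327.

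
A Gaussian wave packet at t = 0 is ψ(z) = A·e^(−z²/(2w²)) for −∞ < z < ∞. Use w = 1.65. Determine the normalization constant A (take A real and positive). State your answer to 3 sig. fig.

Normalization requires ∫|ψ|² dz = 1, integrated from −∞ to ∞.
With ψ = A·e^(−z²/(2w²)), the integral evaluates to A²·[√(π)·w].
Setting this equal to 1 gives A² = 1/(√(π)·w).
Plugging in w = 1.65 yields A = 0.5848.

A ≈ 0.585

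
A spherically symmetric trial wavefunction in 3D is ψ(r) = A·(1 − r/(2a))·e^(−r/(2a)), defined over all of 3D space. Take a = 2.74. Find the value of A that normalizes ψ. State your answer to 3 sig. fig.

A ≈ 0.0440

Normalization requires ∫|ψ|² 4πr² dr = 1, integrated from 0 to ∞.
∫|ψ|² 4πr² dr = A²·(8·π·a^3).
Setting this equal to 1 gives A² = 1/(8·π·a^3).
With a = 2.74: A² = 0.001934 and A = 0.04398.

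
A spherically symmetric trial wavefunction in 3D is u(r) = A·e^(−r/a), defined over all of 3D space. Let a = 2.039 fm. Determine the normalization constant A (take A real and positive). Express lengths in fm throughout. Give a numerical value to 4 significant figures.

Normalization requires ∫|u|² 4πr² dr = 1, integrated from 0 to ∞.
With ∫₀^∞ r^2 e^(−αr) dr = 2!/α^3, with u = A·e^(−r/a), the integral evaluates to A²·[π·a^3].
Substituting a = 2.039 gives A² = 0.037549, so A = 0.19378.

A ≈ 0.1938 fm^(-3/2)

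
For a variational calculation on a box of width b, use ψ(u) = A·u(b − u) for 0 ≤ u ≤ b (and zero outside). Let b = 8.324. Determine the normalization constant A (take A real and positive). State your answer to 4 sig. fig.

We need A² ∫|f|² du = 1, taking the integral from 0 to b.
Carrying out the integral gives A² · b^5/30.
Setting this equal to 1 gives A² = 1/(b^5/30).
Plugging in b = 8.324 yields A = 0.027399.

A ≈ 0.02740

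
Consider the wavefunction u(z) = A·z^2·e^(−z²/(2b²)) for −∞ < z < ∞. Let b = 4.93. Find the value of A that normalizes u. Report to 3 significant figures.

A ≈ 0.0161

The normalization condition is ∫|u|² dz = 1 from −∞ to ∞.
Differentiating ∫e^(−αz²) dz = √(π/α) under α to get the higher moments, ∫|u|² dz = A²·(3·√(π)·b^5/4).
So A² = (3·√(π)·b^5/4)^(−1).
With b = 4.93: A² = 0.0002583 and A = 0.01607.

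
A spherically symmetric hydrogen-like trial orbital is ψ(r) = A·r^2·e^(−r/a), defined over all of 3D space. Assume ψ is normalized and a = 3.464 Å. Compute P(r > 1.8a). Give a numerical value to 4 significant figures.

Integrate the radial probability density 4πr²|ψ|² over r > 1.8a.
Normalization gives A² = 1/(45·π·a^7/2).
Substituting u = r/a, A², 4π and the length scale all cancel in the ratio: P = ∫_{1.8}^{∞} u^6·e^(-2·u) du / ∫_{0}^{∞} u^6·e^(-2·u) du.
With ∫ u^6·e^(-2·u) du = -(4·u^6 + 12·u^5 + 30·u^4 + 60·u^3 + 90·u^2 + 90·u + 45)·e^(-2·u)/8 + C, the region integral is ≈ 5.21284 and the full one is 45/8.
Taking the ratio yields P = 0.92673.

P ≈ 0.9267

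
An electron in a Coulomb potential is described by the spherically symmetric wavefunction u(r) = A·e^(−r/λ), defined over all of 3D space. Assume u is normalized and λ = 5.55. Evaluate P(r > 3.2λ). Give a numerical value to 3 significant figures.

P ≈ 0.0463

Integrate the radial probability density 4πr²|u|² over r > 3.2λ.
A² is fixed by ∫₀^∞ 4πr²|u|² dr = 1, i.e. A² = (π·λ^3)^(−1).
Substituting t = r/λ, A², 4π and the length scale all cancel in the ratio: P = ∫_{3.2}^{∞} t^2·e^(-2·t) dt / ∫_{0}^{∞} t^2·e^(-2·t) dt.
An antiderivative of t^2·e^(-2·t) is -(2·t^2 + 2·t + 1)·e^(-2·t)/4; evaluating from 3.2 to ∞ gives 697·e^(-32/5)/100, while the full integral is 1/4.
Taking the ratio yields P = 0.04632.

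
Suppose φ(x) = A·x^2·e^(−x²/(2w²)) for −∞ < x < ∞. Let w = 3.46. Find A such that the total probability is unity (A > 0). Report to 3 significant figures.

Normalization requires ∫|φ|² dx = 1, integrated from −∞ to ∞.
With φ = A·x^2·e^(−x²/(2w²)), the integral evaluates to A²·[3·√(π)·w^5/4].
Hence A² = 1/[3·√(π)·w^5/4].
With w = 3.46: A² = 0.001517 and A = 0.03895.

A ≈ 0.0389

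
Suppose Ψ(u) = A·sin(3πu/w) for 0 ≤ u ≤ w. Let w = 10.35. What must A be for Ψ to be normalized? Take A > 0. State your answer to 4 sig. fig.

Require ∫ |Ψ|² du = 1 over the whole domain.
∫|Ψ|² du = A²·(w/2).
Substituting w = 10.35 gives A² = 0.19324, so A = 0.43959.

A ≈ 0.4396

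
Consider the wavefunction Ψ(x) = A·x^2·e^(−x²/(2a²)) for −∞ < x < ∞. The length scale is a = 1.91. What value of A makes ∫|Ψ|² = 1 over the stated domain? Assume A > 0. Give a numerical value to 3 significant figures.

Require ∫ |Ψ|² dx = 1 over the whole domain.
Using the Gaussian integral ∫_{−∞}^{∞} e^(−αx²) dx = √(π/α), with Ψ = A·x^2·e^(−x²/(2a²)), the integral evaluates to A²·[3·√(π)·a^5/4].
Setting this equal to 1 gives A² = 1/(3·√(π)·a^5/4).
Substituting a = 1.91 gives A² = 0.02959, so A = 0.1720.

A ≈ 0.172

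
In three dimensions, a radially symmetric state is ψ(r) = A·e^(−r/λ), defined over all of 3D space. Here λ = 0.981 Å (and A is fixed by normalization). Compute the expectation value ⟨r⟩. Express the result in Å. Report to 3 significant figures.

The expectation value is the |ψ|²-weighted average of r: ∫ r|ψ|² 4πr² dr.
With ∫₀^∞ r^3 e^(−αr) dr = 3!/α^4, since the A² factors cancel between numerator and denominator, ⟨r⟩ = 3·λ/2.
Putting λ = 0.981 gives 1.472.

⟨r⟩ ≈ 1.47 Å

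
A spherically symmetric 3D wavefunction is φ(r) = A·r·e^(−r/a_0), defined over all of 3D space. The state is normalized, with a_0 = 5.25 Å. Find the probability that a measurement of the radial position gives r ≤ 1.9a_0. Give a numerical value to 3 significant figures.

P = ∫ |φ|² 4πr² dr over r ≤ 1.9a_0.
A² is fixed by ∫₀^∞ 4πr²|φ|² dr = 1, i.e. A² = (3·π·a_0^5)^(−1).
Substituting u = r/a_0, A², 4π and the length scale all cancel in the ratio: P = ∫_{0}^{1.9} u^4·e^(-2·u) du / ∫_{0}^{∞} u^4·e^(-2·u) du.
Using ∫ u^4·e^(-2·u) du = -(u^4/2 + u^3 + 3·u^2/2 + 3·u/2 + 3/4)·e^(-2·u), the numerator is ≈ 0.24912 and the denominator is 3/4.
The region integral divided by the full integral gives P = 0.3322.

P ≈ 0.332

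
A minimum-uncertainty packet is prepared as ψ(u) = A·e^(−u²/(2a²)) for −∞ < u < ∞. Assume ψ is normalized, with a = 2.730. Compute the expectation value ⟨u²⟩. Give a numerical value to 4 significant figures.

⟨u^2⟩ ≈ 3.726

The expectation value is the |ψ|²-weighted average of u^2: ∫ u^2|ψ|² du.
Differentiating ∫e^(−αu²) du = √(π/α) under α to get the higher moments, the ratio of the moment integral to the normalization integral gives ⟨u²⟩ = a^2/2.
With a = 2.730, ⟨u^2⟩ = 3.7265.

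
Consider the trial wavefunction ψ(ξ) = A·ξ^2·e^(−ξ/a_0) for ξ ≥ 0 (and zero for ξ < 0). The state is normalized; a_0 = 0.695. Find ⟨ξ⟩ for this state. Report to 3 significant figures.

⟨ξ⟩ ≈ 1.74

By definition ⟨ξ⟩ = ∫ ξ |ψ(ξ)|² dξ.
With ∫₀^∞ ξ^5 e^(−αξ) dξ = 5!/α^6, since the A² factors cancel between numerator and denominator, ⟨ξ⟩ = 5·a_0/2.
With a_0 = 0.695, ⟨ξ⟩ = 1.738.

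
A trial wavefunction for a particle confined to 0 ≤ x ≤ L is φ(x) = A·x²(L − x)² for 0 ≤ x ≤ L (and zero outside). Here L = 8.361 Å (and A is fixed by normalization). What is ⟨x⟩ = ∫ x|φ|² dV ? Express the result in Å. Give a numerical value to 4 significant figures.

⟨x⟩ ≈ 4.181 Å

The expectation value is the |φ|²-weighted average of x: ∫ x|φ|² dx.
Expanding the polynomial and integrating term by term, the ratio of the moment integral to the normalization integral gives ⟨x⟩ = L/2.
With L = 8.361, ⟨x⟩ = 4.1805.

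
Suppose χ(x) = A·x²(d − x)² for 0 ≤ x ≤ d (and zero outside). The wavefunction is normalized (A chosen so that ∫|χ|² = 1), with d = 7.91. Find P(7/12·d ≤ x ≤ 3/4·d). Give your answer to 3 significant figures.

P ≈ 0.253

|χ|² is the probability density, so P = ∫_{7/12·d}^{3/4·d} |χ|² dx.
The normalization integral ∫|χ|²dx over the whole domain equals d^9/630·A², and A² cancels in the ratio.
Let u = x/d; then A² and the length scale cancel, so P = ∫_{7/12}^{3/4} u^4·(1 - u)^4 du ÷ ∫_{0}^{1} u^4·(1 - u)^4 du.
With ∫ u^4·(1 - u)^4 du = u^5·(70·u^4 - 315·u^3 + 540·u^2 - 420·u + 126)/630 + C, the region integral is ≈ 0.00040223 and the full one is 1/630.
This works out to P = 0.2534.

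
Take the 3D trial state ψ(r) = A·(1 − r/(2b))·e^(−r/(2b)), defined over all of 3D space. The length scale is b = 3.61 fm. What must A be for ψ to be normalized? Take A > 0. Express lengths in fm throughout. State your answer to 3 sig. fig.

We need A² ∫|f|² 4πr² dr = 1, taking the integral from 0 to ∞.
In 3D with spherical symmetry the volume element is 4πr² dr.
With ∫₀^∞ r^4 e^(−αr) dr = 4!/α^5, ∫|ψ|² 4πr² dr = A²·(8·π·b^3).
Setting this equal to 1 gives A² = 1/(8·π·b^3).
Substituting b = 3.61 gives A² = 0.0008457, so A = 0.02908.

A ≈ 0.0291 fm^(-3/2)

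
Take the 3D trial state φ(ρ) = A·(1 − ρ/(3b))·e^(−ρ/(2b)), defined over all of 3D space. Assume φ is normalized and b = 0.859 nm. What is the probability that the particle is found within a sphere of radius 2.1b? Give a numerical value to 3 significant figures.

P ≈ 0.331

Integrate the radial probability density 4πρ²|φ|² over ρ ≤ 2.1b.
The full normalization integral is A²·[8·π·b^3/3] = 1, fixing A².
Substituting u = ρ/b, A², 4π and the length scale all cancel in the ratio: P = ∫_{0}^{2.1} u^2·(1 - u/3)^2·e^(-u) du / ∫_{0}^{∞} u^2·(1 - u/3)^2·e^(-u) du.
With ∫ u^2·(1 - u/3)^2·e^(-u) du = (-u^4 + 2·u^3 - 3·u^2 - 6·u - 6)·e^(-u)/9 + C, the region integral is ≈ 0.22098 and the full one is 2/3.
Taking the ratio yields P = 0.3315.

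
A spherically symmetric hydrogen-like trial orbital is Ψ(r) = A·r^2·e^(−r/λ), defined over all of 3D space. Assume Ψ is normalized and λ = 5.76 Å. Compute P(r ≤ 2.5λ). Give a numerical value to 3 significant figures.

With dV = 4πr²dr, the probability is ∫|Ψ|² dV over r ≤ 2.5λ.
A² is fixed by ∫₀^∞ 4πr²|Ψ|² dr = 1, i.e. A² = (45·π·λ^7/2)^(−1).
Substituting u = r/λ, A², 4π and the length scale all cancel in the ratio: P = ∫_{0}^{2.5} u^6·e^(-2·u) du / ∫_{0}^{∞} u^6·e^(-2·u) du.
An antiderivative of u^6·e^(-2·u) is -(4·u^6 + 12·u^5 + 30·u^4 + 60·u^3 + 90·u^2 + 90·u + 45)·e^(-2·u)/8; evaluating from 0 to 2.5 gives ≈ 1.3377, while the full integral is 45/8.
The region integral divided by the full integral gives P = 0.2378.

P ≈ 0.238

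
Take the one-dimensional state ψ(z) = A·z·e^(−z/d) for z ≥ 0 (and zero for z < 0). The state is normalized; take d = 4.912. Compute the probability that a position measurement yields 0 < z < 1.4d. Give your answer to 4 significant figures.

P ≈ 0.5305

|ψ|² is the probability density, so P = ∫_{0}^{1.4d} |ψ|² dz.
With A² fixed by ∫|ψ|² = 1, i.e. A² = (d^3/4)^(−1), substitute and integrate.
Let u = z/d; then A² and the length scale cancel, so P = ∫_{0}^{1.4} u^2·e^(-2·u) du ÷ ∫_{0}^{∞} u^2·e^(-2·u) du.
Using ∫ u^2·e^(-2·u) du = -(2·u^2 + 2·u + 1)·e^(-2·u)/4, the numerator is 1/4 - 193·e^(-14/5)/100 and the denominator is 1/4.
The result is P = 0.53055.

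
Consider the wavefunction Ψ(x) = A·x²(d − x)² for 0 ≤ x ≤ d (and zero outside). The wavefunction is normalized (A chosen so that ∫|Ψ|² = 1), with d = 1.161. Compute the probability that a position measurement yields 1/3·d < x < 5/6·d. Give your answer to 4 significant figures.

P ≈ 0.8462

|Ψ|² is the probability density, so P = ∫_{1/3·d}^{5/6·d} |Ψ|² dx.
Since A² = 1/(d^9/630), this is the region integral divided by the full normalization integral.
Let u = x/d; then A² and the length scale cancel, so P = ∫_{1/3}^{5/6} u^4·(1 - u)^4 du ÷ ∫_{0}^{1} u^4·(1 - u)^4 du.
With ∫ u^4·(1 - u)^4 du = u^5·(70·u^4 - 315·u^3 + 540·u^2 - 420·u + 126)/630 + C, the region integral is ≈ 0.00134318 and the full one is 1/630.
This works out to P = 0.84620.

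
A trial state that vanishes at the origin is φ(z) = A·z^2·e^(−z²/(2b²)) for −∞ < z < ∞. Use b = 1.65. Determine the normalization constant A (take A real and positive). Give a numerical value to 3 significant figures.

A ≈ 0.248

Normalization requires ∫|φ|² dz = 1, integrated from −∞ to ∞.
Using the Gaussian integral ∫_{−∞}^{∞} e^(−αz²) dz = √(π/α), the integral (without the A² prefactor) comes out to 3·√(π)·b^5/4.
Setting this equal to 1 gives A² = 1/(3·√(π)·b^5/4).
With b = 1.65: A² = 0.06151 and A = 0.2480.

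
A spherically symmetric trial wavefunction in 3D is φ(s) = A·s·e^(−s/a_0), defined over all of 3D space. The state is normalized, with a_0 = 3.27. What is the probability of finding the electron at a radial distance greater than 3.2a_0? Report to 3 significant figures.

P ≈ 0.235

P = ∫ |φ|² 4πs² ds over s > 3.2a_0.
The full normalization integral is A²·[3·π·a_0^5] = 1, fixing A².
In terms of u = s/a_0 (A², 4π and the length scale all cancel between numerator and denominator), P = [∫_{3.2}^{∞} u^4·e^(-2·u) du] / [∫_{0}^{∞} u^4·e^(-2·u) du].
Using ∫ u^4·e^(-2·u) du = -(u^4/2 + u^3 + 3·u^2/2 + 3·u/2 + 3/4)·e^(-2·u), the numerator is ≈ 0.17630 and the denominator is 3/4.
Taking the ratio yields P = 0.2351.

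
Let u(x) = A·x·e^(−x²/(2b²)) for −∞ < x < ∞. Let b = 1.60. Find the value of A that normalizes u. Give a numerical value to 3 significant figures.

We need A² ∫|f|² dx = 1, taking the integral from −∞ to ∞.
With ∫_{−∞}^{∞} x^(2m) e^(−αx²) dx = (2m−1)!!·√π / (2^m α^(m+1/2)), with u = A·x·e^(−x²/(2b²)), the integral evaluates to A²·[√(π)·b^3/2].
So A² = (√(π)·b^3/2)^(−1).
Substituting b = 1.60 gives A² = 0.2755, so A = 0.5249.

A ≈ 0.525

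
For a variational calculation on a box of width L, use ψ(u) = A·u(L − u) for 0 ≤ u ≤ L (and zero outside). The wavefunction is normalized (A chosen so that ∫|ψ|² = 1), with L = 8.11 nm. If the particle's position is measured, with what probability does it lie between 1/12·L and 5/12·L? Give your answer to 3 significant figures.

P ≈ 0.342

|ψ|² is the probability density, so P = ∫_{1/12·L}^{5/12·L} |ψ|² du.
The normalization integral ∫|ψ|²du over the whole domain equals L^5/30·A², and A² cancels in the ratio.
In terms of t = u/L (A² and the length scale cancel between numerator and denominator), P = [∫_{1/12}^{5/12} t^2·(1 - t)^2 dt] / [∫_{0}^{1} t^2·(1 - t)^2 dt].
With ∫ t^2·(1 - t)^2 dt = t^3·(6·t^2 - 15·t + 10)/30 + C, the region integral is ≈ 0.011384 and the full one is 1/30.
The result is P = 0.3415.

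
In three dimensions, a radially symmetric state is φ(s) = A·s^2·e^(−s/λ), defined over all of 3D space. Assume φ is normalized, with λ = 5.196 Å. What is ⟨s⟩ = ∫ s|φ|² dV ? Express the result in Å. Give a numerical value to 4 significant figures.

The expectation value is the |φ|²-weighted average of s: ∫ s|φ|² 4πs² ds.
Using ∫₀^∞ sⁿ e^(−αs) ds = n!/αⁿ⁺¹, the ratio of the moment integral to the normalization integral gives ⟨s⟩ = 7·λ/2.
Putting λ = 5.196 gives 18.186.

⟨s⟩ ≈ 18.19 Å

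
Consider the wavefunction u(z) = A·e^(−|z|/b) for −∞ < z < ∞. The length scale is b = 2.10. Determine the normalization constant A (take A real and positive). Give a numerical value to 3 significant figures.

A ≈ 0.690

Normalization requires ∫|u|² dz = 1, integrated from −∞ to ∞.
Recall ∫₀^∞ z^m e^(−z/β) dz = m!·β^(m+1), ∫|u|² dz = A²·(b).
So A² = (b)^(−1).
With b = 2.10: A² = 0.4762 and A = 0.6901.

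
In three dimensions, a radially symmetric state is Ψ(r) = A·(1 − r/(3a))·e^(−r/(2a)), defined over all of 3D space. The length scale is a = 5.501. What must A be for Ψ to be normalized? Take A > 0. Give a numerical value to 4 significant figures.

We need A² ∫|f|² 4πr² dr = 1, taking the integral from 0 to ∞.
The angular integral contributes 4π, leaving ∫₀^∞ r²|Ψ|² dr.
Using ∫₀^∞ rⁿ e^(−αr) dr = n!/αⁿ⁺¹, with Ψ = A·(1 − r/(3a))·e^(−r/(2a)), the integral evaluates to A²·[8·π·a^3/3].
So A² = (8·π·a^3/3)^(−1).
With a = 5.501: A² = 0.00071706 and A = 0.026778.

A ≈ 0.02678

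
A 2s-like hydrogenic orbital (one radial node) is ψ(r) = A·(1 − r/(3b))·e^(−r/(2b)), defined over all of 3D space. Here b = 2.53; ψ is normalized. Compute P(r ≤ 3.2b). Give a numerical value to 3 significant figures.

P ≈ 0.353

P = ∫ |ψ|² 4πr² dr over r ≤ 3.2b.
The full normalization integral is A²·[8·π·b^3/3] = 1, fixing A².
Substituting u = r/b, A², 4π and the length scale all cancel in the ratio: P = ∫_{0}^{3.2} u^2·(1 - u/3)^2·e^(-u) du / ∫_{0}^{∞} u^2·(1 - u/3)^2·e^(-u) du.
An antiderivative of u^2·(1 - u/3)^2·e^(-u) is (-u^4 + 2·u^3 - 3·u^2 - 6·u - 6)·e^(-u)/9; evaluating from 0 to 3.2 gives 2/3 - 6614·e^(-16/5)/625, while the full integral is 2/3.
This evaluates to P = 0.3530.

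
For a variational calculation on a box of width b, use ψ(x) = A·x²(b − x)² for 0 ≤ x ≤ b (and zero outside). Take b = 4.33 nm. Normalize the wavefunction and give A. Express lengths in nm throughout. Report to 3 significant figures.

A ≈ 0.0343 nm^(-9/2)

Require ∫ |ψ|² dx = 1 over the whole domain.
Carrying out the integral gives A² · b^9/630.
Substituting b = 4.33 gives A² = 0.001177, so A = 0.03431.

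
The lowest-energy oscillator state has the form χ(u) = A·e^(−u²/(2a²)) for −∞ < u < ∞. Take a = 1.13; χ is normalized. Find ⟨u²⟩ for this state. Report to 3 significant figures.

⟨u^2⟩ ≈ 0.638

The expectation value is the |χ|²-weighted average of u^2: ∫ u^2|χ|² du.
Evaluating both integrals, ⟨u²⟩ = a^2/2.
Putting a = 1.13 gives 0.6385.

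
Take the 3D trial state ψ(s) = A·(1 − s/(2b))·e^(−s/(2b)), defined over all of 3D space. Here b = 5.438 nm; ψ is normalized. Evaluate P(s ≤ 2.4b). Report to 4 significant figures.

P ≈ 0.05407

P = ∫ |ψ|² 4πs² ds over s ≤ 2.4b.
Normalization gives A² = 1/(8·π·b^3).
Substituting u = s/b, A², 4π and the length scale all cancel in the ratio: P = ∫_{0}^{2.4} u^2·(1 - u/2)^2·e^(-u) du / ∫_{0}^{∞} u^2·(1 - u/2)^2·e^(-u) du.
Using ∫ u^2·(1 - u/2)^2·e^(-u) du = -(u^4/4 + u^2 + 2·u + 2)·e^(-u), the numerator is ≈ 0.108132 and the denominator is 2.
The region integral divided by the full integral gives P = 0.054066.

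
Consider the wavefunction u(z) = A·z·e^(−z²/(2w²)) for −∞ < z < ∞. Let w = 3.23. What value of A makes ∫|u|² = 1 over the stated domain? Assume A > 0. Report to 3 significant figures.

A ≈ 0.183

Require ∫ |u|² dz = 1 over the whole domain.
The integral (without the A² prefactor) comes out to √(π)·w^3/2.
So A² = (√(π)·w^3/2)^(−1).
Plugging in w = 3.23 yields A = 0.1830.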